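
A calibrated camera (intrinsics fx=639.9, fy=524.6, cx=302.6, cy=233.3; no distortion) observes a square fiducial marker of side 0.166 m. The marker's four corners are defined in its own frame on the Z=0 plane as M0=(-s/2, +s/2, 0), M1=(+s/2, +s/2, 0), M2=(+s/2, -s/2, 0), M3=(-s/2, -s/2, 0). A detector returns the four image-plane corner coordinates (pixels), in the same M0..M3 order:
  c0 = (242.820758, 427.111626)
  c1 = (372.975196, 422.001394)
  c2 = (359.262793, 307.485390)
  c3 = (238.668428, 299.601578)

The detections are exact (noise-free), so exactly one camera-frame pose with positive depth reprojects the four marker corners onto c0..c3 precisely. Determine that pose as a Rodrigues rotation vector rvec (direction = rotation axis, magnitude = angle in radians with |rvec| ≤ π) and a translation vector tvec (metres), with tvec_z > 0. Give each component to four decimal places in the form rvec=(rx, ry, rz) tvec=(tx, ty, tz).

Intrinsics K: fx=639.9, fy=524.6, cx=302.6, cy=233.3
Marker side s = 0.166 m; corners in marker frame (Z=0):
  M0 = (-0.0830, +0.0830, 0)
  M1 = (+0.0830, +0.0830, 0)
  M2 = (+0.0830, -0.0830, 0)
  M3 = (-0.0830, -0.0830, 0)
Detected image corners:
  c0 = (242.820758, 427.111626) px
  c1 = (372.975196, 422.001394) px
  c2 = (359.262793, 307.485390) px
  c3 = (238.668428, 299.601578) px
Planar DLT: solve 8×8 A·h = b for H (H[2,2]=1):
  H  [+952.09257 -98.12133 +306.64003]
  H  [+247.59382 +542.71975 +361.54716]
  H  [+0.65265 -0.50585 +1.00000]
B = K⁻¹H; ‖b₁‖=1.360000, ‖b₂‖=1.360000; λ = 2/(‖b₁‖+‖b₂‖) = 0.735294, sign → tz>0 ⇒ λ=+0.735294
r₁ = λ·B[:,0] = (+0.86709,+0.13362,+0.47989); r₂ = λ·B[:,1] = (+0.06314,+0.92610,-0.37195)
r₃ = r₁×r₂ = (-0.49413,+0.35281,+0.79458); SVD([r₁ r₂ r₃]) → R = UVᵀ:
  R  [+0.86709 +0.06314 -0.49413]
  R  [+0.13362 +0.92610 +0.35281]
  R  [+0.47989 -0.37195 +0.79458]
t = (+0.00464, +0.17975, +0.73529) m
tr R = 2.587782; θ = arccos((tr R − 1)/2) = 0.653615 rad = 37.449°
axis k = ((R−Rᵀ)₃₂, (R−Rᵀ)₁₃, (R−Rᵀ)₂₁) / (2 sinθ) = (-0.595962, -0.800919, +0.057954)
rvec = θ·k = (-0.389530, -0.523492, +0.037879)

rvec=(-0.3895, -0.5235, 0.0379) tvec=(0.0046, 0.1798, 0.7353)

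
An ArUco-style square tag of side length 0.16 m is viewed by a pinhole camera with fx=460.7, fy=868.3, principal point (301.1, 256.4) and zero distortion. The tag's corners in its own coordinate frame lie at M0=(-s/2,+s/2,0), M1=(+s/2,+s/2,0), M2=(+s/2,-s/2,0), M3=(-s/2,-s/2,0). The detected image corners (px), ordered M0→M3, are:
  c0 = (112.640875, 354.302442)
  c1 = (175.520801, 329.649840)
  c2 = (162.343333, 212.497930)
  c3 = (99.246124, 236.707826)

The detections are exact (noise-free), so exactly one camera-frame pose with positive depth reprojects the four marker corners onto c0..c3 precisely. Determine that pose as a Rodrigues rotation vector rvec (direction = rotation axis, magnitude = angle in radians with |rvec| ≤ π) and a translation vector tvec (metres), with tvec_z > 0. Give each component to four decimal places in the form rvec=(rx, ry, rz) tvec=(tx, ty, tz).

rvec=(0.0152, -0.0329, -0.2039) tvec=(-0.4113, 0.0359, 1.1583)

Intrinsics K: fx=460.7, fy=868.3, cx=301.1, cy=256.4
Marker side s = 0.16 m; corners in marker frame (Z=0):
  M0 = (-0.0800, +0.0800, 0)
  M1 = (+0.0800, +0.0800, 0)
  M2 = (+0.0800, -0.0800, 0)
  M3 = (-0.0800, -0.0800, 0)
Detected image corners:
  c0 = (112.640875, 354.302442) px
  c1 = (175.520801, 329.649840) px
  c2 = (162.343333, 212.497930) px
  c3 = (99.246124, 236.707826) px
Planar DLT: solve 8×8 A·h = b for H (H[2,2]=1):
  H  [+397.37216 +85.22058 +137.51396]
  H  [-145.08194 +738.08132 +283.33784]
  H  [+0.02688 +0.01589 +1.00000]
B = K⁻¹H; ‖b₁‖=0.863327, ‖b₂‖=0.863327; λ = 2/(‖b₁‖+‖b₂‖) = 1.158310, sign → tz>0 ⇒ λ=+1.158310
r₁ = λ·B[:,0] = (+0.97874,-0.20273,+0.03114); r₂ = λ·B[:,1] = (+0.20224,+0.97916,+0.01841)
r₃ = r₁×r₂ = (-0.03422,-0.01172,+0.99935); SVD([r₁ r₂ r₃]) → R = UVᵀ:
  R  [+0.97874 +0.20224 -0.03422]
  R  [-0.20273 +0.97916 -0.01172]
  R  [+0.03114 +0.01841 +0.99935]
t = (-0.41129, +0.03594, +1.15831) m
tr R = 2.957248; θ = arccos((tr R − 1)/2) = 0.207135 rad = 11.868°
axis k = ((R−Rᵀ)₃₂, (R−Rᵀ)₁₃, (R−Rᵀ)₂₁) / (2 sinθ) = (+0.073234, -0.158895, -0.984576)
rvec = θ·k = (+0.015169, -0.032913, -0.203940)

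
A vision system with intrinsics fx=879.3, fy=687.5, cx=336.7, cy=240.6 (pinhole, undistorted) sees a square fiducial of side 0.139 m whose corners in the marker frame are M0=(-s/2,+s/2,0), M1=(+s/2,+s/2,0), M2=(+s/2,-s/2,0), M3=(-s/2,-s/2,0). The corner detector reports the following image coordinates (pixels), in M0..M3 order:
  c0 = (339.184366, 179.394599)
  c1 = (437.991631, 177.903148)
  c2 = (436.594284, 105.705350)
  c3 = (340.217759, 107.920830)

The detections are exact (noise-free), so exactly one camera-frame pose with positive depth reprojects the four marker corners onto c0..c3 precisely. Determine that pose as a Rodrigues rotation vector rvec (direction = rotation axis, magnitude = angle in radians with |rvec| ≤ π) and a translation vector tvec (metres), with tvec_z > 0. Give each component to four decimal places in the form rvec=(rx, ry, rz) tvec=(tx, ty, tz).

rvec=(-0.2268, 0.0976, 0.0004) tvec=(0.0735, -0.1793, 1.2538)

Intrinsics K: fx=879.3, fy=687.5, cx=336.7, cy=240.6
Marker side s = 0.139 m; corners in marker frame (Z=0):
  M0 = (-0.0695, +0.0695, 0)
  M1 = (+0.0695, +0.0695, 0)
  M2 = (+0.0695, -0.0695, 0)
  M3 = (-0.0695, -0.0695, 0)
Detected image corners:
  c0 = (339.184366, 179.394599) px
  c1 = (437.991631, 177.903148) px
  c2 = (436.594284, 105.705350) px
  c3 = (340.217759, 107.920830) px
Planar DLT: solve 8×8 A·h = b for H (H[2,2]=1):
  H  [+672.02638 -68.29598 +388.23431]
  H  [-24.37553 +491.23502 +142.28900]
  H  [-0.07713 -0.17904 +1.00000]
B = K⁻¹H; ‖b₁‖=0.797592, ‖b₂‖=0.797592; λ = 2/(‖b₁‖+‖b₂‖) = 1.253774, sign → tz>0 ⇒ λ=+1.253774
r₁ = λ·B[:,0] = (+0.99526,-0.01061,-0.09670); r₂ = λ·B[:,1] = (-0.01142,+0.97441,-0.22448)
r₃ = r₁×r₂ = (+0.09661,+0.22452,+0.96967); SVD([r₁ r₂ r₃]) → R = UVᵀ:
  R  [+0.99526 -0.01142 +0.09661]
  R  [-0.01061 +0.97441 +0.22452]
  R  [-0.09670 -0.22448 +0.96967]
t = (+0.07348, -0.17929, +1.25377) m
tr R = 2.939336; θ = arccos((tr R − 1)/2) = 0.246927 rad = 14.148°
axis k = ((R−Rᵀ)₃₂, (R−Rᵀ)₁₃, (R−Rᵀ)₂₁) / (2 sinθ) = (-0.918487, +0.395447, +0.001664)
rvec = θ·k = (-0.226799, +0.097647, +0.000411)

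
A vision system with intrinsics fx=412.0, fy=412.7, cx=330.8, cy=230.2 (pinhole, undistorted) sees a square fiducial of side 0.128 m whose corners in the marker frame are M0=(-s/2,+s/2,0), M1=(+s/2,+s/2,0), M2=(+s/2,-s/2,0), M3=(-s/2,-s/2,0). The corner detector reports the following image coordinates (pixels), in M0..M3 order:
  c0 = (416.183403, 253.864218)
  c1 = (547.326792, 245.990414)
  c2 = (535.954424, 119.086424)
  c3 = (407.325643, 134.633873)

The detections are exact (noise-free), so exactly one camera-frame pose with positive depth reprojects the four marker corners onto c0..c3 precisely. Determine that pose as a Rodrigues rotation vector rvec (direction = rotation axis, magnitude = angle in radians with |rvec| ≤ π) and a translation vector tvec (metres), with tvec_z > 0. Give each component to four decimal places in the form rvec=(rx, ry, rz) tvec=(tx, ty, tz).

rvec=(-0.0408, 0.2155, -0.0694) tvec=(0.1487, -0.0434, 0.4262)

Intrinsics K: fx=412.0, fy=412.7, cx=330.8, cy=230.2
Marker side s = 0.128 m; corners in marker frame (Z=0):
  M0 = (-0.0640, +0.0640, 0)
  M1 = (+0.0640, +0.0640, 0)
  M2 = (+0.0640, -0.0640, 0)
  M3 = (-0.0640, -0.0640, 0)
Detected image corners:
  c0 = (416.183403, 253.864218) px
  c1 = (547.326792, 245.990414) px
  c2 = (535.954424, 119.086424) px
  c3 = (407.325643, 134.633873) px
Planar DLT: solve 8×8 A·h = b for H (H[2,2]=1):
  H  [+777.34593 +25.09159 +474.59196]
  H  [-185.49471 +939.31649 +188.13733]
  H  [-0.49784 -0.11248 +1.00000]
B = K⁻¹H; ‖b₁‖=2.346349, ‖b₂‖=2.346349; λ = 2/(‖b₁‖+‖b₂‖) = 0.426194, sign → tz>0 ⇒ λ=+0.426194
r₁ = λ·B[:,0] = (+0.97449,-0.07321,-0.21218); r₂ = λ·B[:,1] = (+0.06445,+0.99677,-0.04794)
r₃ = r₁×r₂ = (+0.21500,+0.03304,+0.97605); SVD([r₁ r₂ r₃]) → R = UVᵀ:
  R  [+0.97449 +0.06445 +0.21500]
  R  [-0.07321 +0.99677 +0.03304]
  R  [-0.21218 -0.04794 +0.97605]
t = (+0.14875, -0.04344, +0.42619) m
tr R = 2.947309; θ = arccos((tr R − 1)/2) = 0.230051 rad = 13.181°
axis k = ((R−Rᵀ)₃₂, (R−Rᵀ)₁₃, (R−Rᵀ)₂₁) / (2 sinθ) = (-0.177567, +0.936676, -0.301843)
rvec = θ·k = (-0.040849, +0.215484, -0.069439)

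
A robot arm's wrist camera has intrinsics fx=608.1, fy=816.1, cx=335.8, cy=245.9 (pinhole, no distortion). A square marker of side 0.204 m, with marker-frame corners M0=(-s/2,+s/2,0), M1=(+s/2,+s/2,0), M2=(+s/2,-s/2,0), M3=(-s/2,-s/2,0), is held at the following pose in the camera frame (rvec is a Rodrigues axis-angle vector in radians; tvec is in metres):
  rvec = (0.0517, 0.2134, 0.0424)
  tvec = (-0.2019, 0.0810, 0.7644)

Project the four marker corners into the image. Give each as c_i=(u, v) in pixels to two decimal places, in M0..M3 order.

c0=(101.32, 429.34) c1=(249.67, 450.44) c2=(254.49, 228.27) c3=(103.71, 219.10)

Intrinsics K: fx=608.1, fy=816.1, cx=335.8, cy=245.9
Marker side s = 0.204 m; corners in marker frame (Z=0):
  M0 = (-0.1020, +0.1020, 0)
  M1 = (+0.1020, +0.1020, 0)
  M2 = (+0.1020, -0.1020, 0)
  M3 = (-0.1020, -0.1020, 0)
rvec = (0.0517, 0.2134, 0.0424), |rvec| = θ = 0.22363 rad = 12.813°
Rodrigues: sinθ=0.22177, 1−cosθ=0.02490; R = I + sinθ·[k]× + (1−cosθ)·[k]×²:
    [+0.97643 -0.03655 +0.21272]
    [+0.04754 +0.99777 -0.04676]
    [-0.21053 +0.05578 +0.97599]
t = (-0.2019, 0.0810, 0.7644) m
M0: Pc = R·M0+t = (-0.30522, +0.17792, +0.79156); u = 608.1·(-0.30522)/0.79156 + 335.8 = 101.3186, v = 816.1·(+0.17792)/0.79156 + 245.9 = 429.3389
M1: Pc = R·M1+t = (-0.10603, +0.18762, +0.74861); u = 608.1·(-0.10603)/0.74861 + 335.8 = 249.6696, v = 816.1·(+0.18762)/0.74861 + 245.9 = 450.4357
M2: Pc = R·M2+t = (-0.09858, -0.01592, +0.73724); u = 608.1·(-0.09858)/0.73724 + 335.8 = 254.4911, v = 816.1·(-0.01592)/0.73724 + 245.9 = 228.2728
M3: Pc = R·M3+t = (-0.29777, -0.02562, +0.78019); u = 608.1·(-0.29777)/0.78019 + 335.8 = 103.7112, v = 816.1·(-0.02562)/0.78019 + 245.9 = 219.0984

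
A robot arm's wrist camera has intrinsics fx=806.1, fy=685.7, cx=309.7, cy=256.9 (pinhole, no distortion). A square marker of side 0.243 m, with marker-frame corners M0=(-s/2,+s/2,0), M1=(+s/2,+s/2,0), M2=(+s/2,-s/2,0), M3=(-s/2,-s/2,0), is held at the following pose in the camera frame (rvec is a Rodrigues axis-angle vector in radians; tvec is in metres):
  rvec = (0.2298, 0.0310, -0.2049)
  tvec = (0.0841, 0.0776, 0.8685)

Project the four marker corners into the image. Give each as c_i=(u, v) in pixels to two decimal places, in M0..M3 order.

Intrinsics K: fx=806.1, fy=685.7, cx=309.7, cy=256.9
Marker side s = 0.243 m; corners in marker frame (Z=0):
  M0 = (-0.1215, +0.1215, 0)
  M1 = (+0.1215, +0.1215, 0)
  M2 = (+0.1215, -0.1215, 0)
  M3 = (-0.1215, -0.1215, 0)
rvec = (0.2298, 0.0310, -0.2049), |rvec| = θ = 0.30944 rad = 17.730°
Rodrigues: sinθ=0.30453, 1−cosθ=0.04750; R = I + sinθ·[k]× + (1−cosθ)·[k]×²:
    [+0.97870 +0.20518 +0.00715]
    [-0.19811 +0.95298 -0.22930]
    [-0.05386 +0.22300 +0.97333]
t = (0.0841, 0.0776, 0.8685) m
M0: Pc = R·M0+t = (-0.00988, +0.21746, +0.90214); u = 806.1·(-0.00988)/0.90214 + 309.7 = 300.8695, v = 685.7·(+0.21746)/0.90214 + 256.9 = 422.1859
M1: Pc = R·M1+t = (+0.22794, +0.16932, +0.88905); u = 806.1·(+0.22794)/0.88905 + 309.7 = 516.3738, v = 685.7·(+0.16932)/0.88905 + 256.9 = 387.4892
M2: Pc = R·M2+t = (+0.17808, -0.06226, +0.83486); u = 806.1·(+0.17808)/0.83486 + 309.7 = 481.6476, v = 685.7·(-0.06226)/0.83486 + 256.9 = 205.7655
M3: Pc = R·M3+t = (-0.05974, -0.01412, +0.84795); u = 806.1·(-0.05974)/0.84795 + 309.7 = 252.9074, v = 685.7·(-0.01412)/0.84795 + 256.9 = 245.4845

c0=(300.87, 422.19) c1=(516.37, 387.49) c2=(481.65, 205.77) c3=(252.91, 245.48)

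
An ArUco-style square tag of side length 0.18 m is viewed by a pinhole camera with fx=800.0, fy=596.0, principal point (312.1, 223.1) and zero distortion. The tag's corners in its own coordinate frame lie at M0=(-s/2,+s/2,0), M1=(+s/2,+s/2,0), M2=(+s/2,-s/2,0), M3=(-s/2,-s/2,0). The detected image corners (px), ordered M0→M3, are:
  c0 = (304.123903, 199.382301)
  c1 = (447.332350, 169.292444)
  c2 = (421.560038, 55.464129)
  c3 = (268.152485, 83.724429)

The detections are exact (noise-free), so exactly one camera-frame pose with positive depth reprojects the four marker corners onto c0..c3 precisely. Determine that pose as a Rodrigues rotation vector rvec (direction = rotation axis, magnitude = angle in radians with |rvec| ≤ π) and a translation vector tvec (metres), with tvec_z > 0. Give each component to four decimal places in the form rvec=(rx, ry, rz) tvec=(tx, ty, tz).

Intrinsics K: fx=800.0, fy=596.0, cx=312.1, cy=223.1
Marker side s = 0.18 m; corners in marker frame (Z=0):
  M0 = (-0.0900, +0.0900, 0)
  M1 = (+0.0900, +0.0900, 0)
  M2 = (+0.0900, -0.0900, 0)
  M3 = (-0.0900, -0.0900, 0)
Detected image corners:
  c0 = (304.123903, 199.382301) px
  c1 = (447.332350, 169.292444) px
  c2 = (421.560038, 55.464129) px
  c3 = (268.152485, 83.724429) px
Planar DLT: solve 8×8 A·h = b for H (H[2,2]=1):
  H  [+886.60444 +295.48283 +361.94914]
  H  [-139.84633 +681.22695 +128.51737]
  H  [+0.17639 +0.34534 +1.00000]
B = K⁻¹H; ‖b₁‖=1.096337, ‖b₂‖=1.096337; λ = 2/(‖b₁‖+‖b₂‖) = 0.912129, sign → tz>0 ⇒ λ=+0.912129
r₁ = λ·B[:,0] = (+0.94810,-0.27425,+0.16089); r₂ = λ·B[:,1] = (+0.21401,+0.92465,+0.31499)
r₃ = r₁×r₂ = (-0.23515,-0.26421,+0.93536); SVD([r₁ r₂ r₃]) → R = UVᵀ:
  R  [+0.94810 +0.21401 -0.23515]
  R  [-0.27425 +0.92465 -0.26421]
  R  [+0.16089 +0.31499 +0.93536]
t = (+0.05684, -0.14475, +0.91213) m
tr R = 2.808113; θ = arccos((tr R − 1)/2) = 0.441629 rad = 25.303°
axis k = ((R−Rᵀ)₃₂, (R−Rᵀ)₁₃, (R−Rᵀ)₂₁) / (2 sinθ) = (+0.677571, -0.463302, -0.571182)
rvec = θ·k = (+0.299235, -0.204608, -0.252250)

rvec=(0.2992, -0.2046, -0.2523) tvec=(0.0568, -0.1448, 0.9121)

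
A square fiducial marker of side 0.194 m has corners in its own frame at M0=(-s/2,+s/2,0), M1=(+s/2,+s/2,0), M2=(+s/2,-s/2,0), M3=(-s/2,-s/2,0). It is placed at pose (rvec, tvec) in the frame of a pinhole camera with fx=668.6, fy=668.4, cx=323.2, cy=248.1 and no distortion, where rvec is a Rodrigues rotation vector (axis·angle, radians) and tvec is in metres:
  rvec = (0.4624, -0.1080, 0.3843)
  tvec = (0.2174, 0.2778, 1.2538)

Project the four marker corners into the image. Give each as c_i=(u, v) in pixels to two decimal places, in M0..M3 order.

c0=(370.65, 418.45) c1=(460.55, 447.00) c2=(510.05, 373.14) c3=(415.62, 340.43)

Intrinsics K: fx=668.6, fy=668.4, cx=323.2, cy=248.1
Marker side s = 0.194 m; corners in marker frame (Z=0):
  M0 = (-0.0970, +0.0970, 0)
  M1 = (+0.0970, +0.0970, 0)
  M2 = (+0.0970, -0.0970, 0)
  M3 = (-0.0970, -0.0970, 0)
rvec = (0.4624, -0.1080, 0.3843), |rvec| = θ = 0.61087 rad = 35.000°
Rodrigues: sinθ=0.57358, 1−cosθ=0.18085; R = I + sinθ·[k]× + (1−cosθ)·[k]×²:
    [+0.92277 -0.38504 -0.01529]
    [+0.33664 +0.82480 -0.45429]
    [+0.18753 +0.41406 +0.89072]
t = (0.2174, 0.2778, 1.2538) m
M0: Pc = R·M0+t = (+0.09054, +0.32515, +1.27577); u = 668.6·(+0.09054)/1.27577 + 323.2 = 370.6507, v = 668.4·(+0.32515)/1.27577 + 248.1 = 418.4527
M1: Pc = R·M1+t = (+0.26956, +0.39046, +1.31215); u = 668.6·(+0.26956)/1.31215 + 323.2 = 460.5525, v = 668.4·(+0.39046)/1.31215 + 248.1 = 446.9968
M2: Pc = R·M2+t = (+0.34426, +0.23045, +1.23183); u = 668.6·(+0.34426)/1.23183 + 323.2 = 510.0534, v = 668.4·(+0.23045)/1.23183 + 248.1 = 373.1432
M3: Pc = R·M3+t = (+0.16524, +0.16514, +1.19545); u = 668.6·(+0.16524)/1.19545 + 323.2 = 415.6171, v = 668.4·(+0.16514)/1.19545 + 248.1 = 340.4336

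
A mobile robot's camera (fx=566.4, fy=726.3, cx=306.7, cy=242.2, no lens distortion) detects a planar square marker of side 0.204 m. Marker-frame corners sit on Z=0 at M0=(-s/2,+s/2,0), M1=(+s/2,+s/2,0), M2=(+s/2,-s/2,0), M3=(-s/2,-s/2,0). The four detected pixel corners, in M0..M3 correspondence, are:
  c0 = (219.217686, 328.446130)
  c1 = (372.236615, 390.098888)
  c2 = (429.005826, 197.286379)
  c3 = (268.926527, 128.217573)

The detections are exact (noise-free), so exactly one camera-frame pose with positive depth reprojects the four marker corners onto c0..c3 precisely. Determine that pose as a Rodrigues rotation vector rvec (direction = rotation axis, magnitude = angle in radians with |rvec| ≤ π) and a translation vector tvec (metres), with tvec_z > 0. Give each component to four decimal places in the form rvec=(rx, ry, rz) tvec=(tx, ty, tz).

Intrinsics K: fx=566.4, fy=726.3, cx=306.7, cy=242.2
Marker side s = 0.204 m; corners in marker frame (Z=0):
  M0 = (-0.1020, +0.1020, 0)
  M1 = (+0.1020, +0.1020, 0)
  M2 = (+0.1020, -0.1020, 0)
  M3 = (-0.1020, -0.1020, 0)
Detected image corners:
  c0 = (219.217686, 328.446130) px
  c1 = (372.236615, 390.098888) px
  c2 = (429.005826, 197.286379) px
  c3 = (268.926527, 128.217573) px
Planar DLT: solve 8×8 A·h = b for H (H[2,2]=1):
  H  [+799.22391 -178.91182 +322.45337]
  H  [+346.05817 +1029.74255 +263.90308]
  H  [+0.10013 +0.25513 +1.00000]
B = K⁻¹H; ‖b₁‖=1.430859, ‖b₂‖=1.430859; λ = 2/(‖b₁‖+‖b₂‖) = 0.698881, sign → tz>0 ⇒ λ=+0.698881
r₁ = λ·B[:,0] = (+0.94827,+0.30966,+0.06998); r₂ = λ·B[:,1] = (-0.31731,+0.93141,+0.17831)
r₃ = r₁×r₂ = (-0.00997,-0.19129,+0.98148); SVD([r₁ r₂ r₃]) → R = UVᵀ:
  R  [+0.94827 -0.31731 -0.00997]
  R  [+0.30966 +0.93141 -0.19129]
  R  [+0.06998 +0.17831 +0.98148]
t = (+0.01944, +0.02088, +0.69888) m
tr R = 2.861161; θ = arccos((tr R − 1)/2) = 0.374801 rad = 21.475°
axis k = ((R−Rᵀ)₃₂, (R−Rᵀ)₁₃, (R−Rᵀ)₂₁) / (2 sinθ) = (+0.504789, -0.109187, +0.856310)
rvec = θ·k = (+0.189195, -0.040924, +0.320946)

rvec=(0.1892, -0.0409, 0.3209) tvec=(0.0194, 0.0209, 0.6989)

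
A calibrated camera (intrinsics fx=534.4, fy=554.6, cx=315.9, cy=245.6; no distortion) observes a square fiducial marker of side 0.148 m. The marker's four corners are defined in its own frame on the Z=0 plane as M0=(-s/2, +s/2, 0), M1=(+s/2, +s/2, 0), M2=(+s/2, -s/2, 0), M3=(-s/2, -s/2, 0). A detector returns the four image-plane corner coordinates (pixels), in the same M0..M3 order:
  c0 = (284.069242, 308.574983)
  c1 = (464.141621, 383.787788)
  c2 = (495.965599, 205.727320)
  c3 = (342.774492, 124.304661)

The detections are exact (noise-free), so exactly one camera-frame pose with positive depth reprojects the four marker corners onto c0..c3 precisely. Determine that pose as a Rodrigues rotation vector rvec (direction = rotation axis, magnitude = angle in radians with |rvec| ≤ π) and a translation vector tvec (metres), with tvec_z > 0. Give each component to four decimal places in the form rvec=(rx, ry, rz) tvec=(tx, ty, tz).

rvec=(-0.3327, -0.3307, 0.3580) tvec=(0.0652, 0.0041, 0.4039)

Intrinsics K: fx=534.4, fy=554.6, cx=315.9, cy=245.6
Marker side s = 0.148 m; corners in marker frame (Z=0):
  M0 = (-0.0740, +0.0740, 0)
  M1 = (+0.0740, +0.0740, 0)
  M2 = (+0.0740, -0.0740, 0)
  M3 = (-0.0740, -0.0740, 0)
Detected image corners:
  c0 = (284.069242, 308.574983) px
  c1 = (464.141621, 383.787788) px
  c2 = (495.965599, 205.727320) px
  c3 = (342.774492, 124.304661) px
Planar DLT: solve 8×8 A·h = b for H (H[2,2]=1):
  H  [+1369.24315 -666.27971 +402.15488]
  H  [+691.36080 +988.17861 +251.26002]
  H  [+0.62895 -0.91916 +1.00000]
B = K⁻¹H; ‖b₁‖=2.476013, ‖b₂‖=2.476013; λ = 2/(‖b₁‖+‖b₂‖) = 0.403875, sign → tz>0 ⇒ λ=+0.403875
r₁ = λ·B[:,0] = (+0.88465,+0.39098,+0.25402); r₂ = λ·B[:,1] = (-0.28410,+0.88401,-0.37122)
r₃ = r₁×r₂ = (-0.36970,+0.25624,+0.89312); SVD([r₁ r₂ r₃]) → R = UVᵀ:
  R  [+0.88465 -0.28410 -0.36970]
  R  [+0.39098 +0.88401 +0.25624]
  R  [+0.25402 -0.37122 +0.89312]
t = (+0.06519, +0.00412, +0.40388) m
tr R = 2.661787; θ = arccos((tr R − 1)/2) = 0.590084 rad = 33.809°
axis k = ((R−Rᵀ)₃₂, (R−Rᵀ)₁₃, (R−Rᵀ)₂₁) / (2 sinθ) = (-0.563828, -0.560461, +0.606615)
rvec = θ·k = (-0.332706, -0.330719, +0.357954)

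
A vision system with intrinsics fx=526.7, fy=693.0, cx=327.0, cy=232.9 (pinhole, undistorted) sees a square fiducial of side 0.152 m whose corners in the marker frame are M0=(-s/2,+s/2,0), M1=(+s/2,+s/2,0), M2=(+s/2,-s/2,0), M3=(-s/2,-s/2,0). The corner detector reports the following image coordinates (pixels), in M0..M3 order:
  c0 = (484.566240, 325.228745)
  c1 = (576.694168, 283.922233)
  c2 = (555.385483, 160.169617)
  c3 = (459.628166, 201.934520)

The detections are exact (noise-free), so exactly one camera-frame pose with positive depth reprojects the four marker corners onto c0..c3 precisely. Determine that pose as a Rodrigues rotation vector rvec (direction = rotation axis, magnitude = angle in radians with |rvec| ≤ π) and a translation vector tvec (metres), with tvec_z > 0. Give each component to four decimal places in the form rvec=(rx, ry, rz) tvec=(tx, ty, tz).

rvec=(0.1836, -0.0749, -0.3131) tvec=(0.2905, 0.0126, 0.7949)

Intrinsics K: fx=526.7, fy=693.0, cx=327.0, cy=232.9
Marker side s = 0.152 m; corners in marker frame (Z=0):
  M0 = (-0.0760, +0.0760, 0)
  M1 = (+0.0760, +0.0760, 0)
  M2 = (+0.0760, -0.0760, 0)
  M3 = (-0.0760, -0.0760, 0)
Detected image corners:
  c0 = (484.566240, 325.228745) px
  c1 = (576.694168, 283.922233) px
  c2 = (555.385483, 160.169617) px
  c3 = (459.628166, 201.934520) px
Planar DLT: solve 8×8 A·h = b for H (H[2,2]=1):
  H  [+647.09376 +276.80469 +519.48094]
  H  [-259.54239 +871.00692 +243.85269]
  H  [+0.05639 +0.24029 +1.00000]
B = K⁻¹H; ‖b₁‖=1.258021, ‖b₂‖=1.258021; λ = 2/(‖b₁‖+‖b₂‖) = 0.794899, sign → tz>0 ⇒ λ=+0.794899
r₁ = λ·B[:,0] = (+0.94877,-0.31277,+0.04482); r₂ = λ·B[:,1] = (+0.29917,+0.93489,+0.19101)
r₃ = r₁×r₂ = (-0.10164,-0.16781,+0.98056); SVD([r₁ r₂ r₃]) → R = UVᵀ:
  R  [+0.94877 +0.29917 -0.10164]
  R  [-0.31277 +0.93489 -0.16781]
  R  [+0.04482 +0.19101 +0.98056]
t = (+0.29049, +0.01256, +0.79490) m
tr R = 2.864223; θ = arccos((tr R − 1)/2) = 0.370597 rad = 21.234°
axis k = ((R−Rᵀ)₃₂, (R−Rᵀ)₁₃, (R−Rᵀ)₂₁) / (2 sinθ) = (+0.495376, -0.202205, -0.844817)
rvec = θ·k = (+0.183585, -0.074936, -0.313086)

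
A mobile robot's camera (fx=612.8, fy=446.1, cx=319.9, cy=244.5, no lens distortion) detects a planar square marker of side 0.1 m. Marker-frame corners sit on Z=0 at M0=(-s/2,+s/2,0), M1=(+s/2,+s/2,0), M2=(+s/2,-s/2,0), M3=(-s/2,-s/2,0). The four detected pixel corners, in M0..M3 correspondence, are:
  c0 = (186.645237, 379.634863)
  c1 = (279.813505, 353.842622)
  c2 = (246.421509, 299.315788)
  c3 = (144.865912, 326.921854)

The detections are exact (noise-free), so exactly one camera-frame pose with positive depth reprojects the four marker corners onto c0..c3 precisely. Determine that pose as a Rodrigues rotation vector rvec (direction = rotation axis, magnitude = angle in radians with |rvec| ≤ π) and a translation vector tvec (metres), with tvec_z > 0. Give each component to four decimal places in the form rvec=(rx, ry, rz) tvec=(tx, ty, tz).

rvec=(0.5056, -0.1357, -0.3342) tvec=(-0.1016, 0.1289, 0.5957)

Intrinsics K: fx=612.8, fy=446.1, cx=319.9, cy=244.5
Marker side s = 0.1 m; corners in marker frame (Z=0):
  M0 = (-0.0500, +0.0500, 0)
  M1 = (+0.0500, +0.0500, 0)
  M2 = (+0.0500, -0.0500, 0)
  M3 = (-0.0500, -0.0500, 0)
Detected image corners:
  c0 = (186.645237, 379.634863) px
  c1 = (279.813505, 353.842622) px
  c2 = (246.421509, 299.315788) px
  c3 = (144.865912, 326.921854) px
Planar DLT: solve 8×8 A·h = b for H (H[2,2]=1):
  H  [+988.18356 +554.12943 +215.40354]
  H  [-240.76087 +819.08789 +340.99344]
  H  [+0.07606 +0.83210 +1.00000]
B = K⁻¹H; ‖b₁‖=1.678603, ‖b₂‖=1.678603; λ = 2/(‖b₁‖+‖b₂‖) = 0.595733, sign → tz>0 ⇒ λ=+0.595733
r₁ = λ·B[:,0] = (+0.93701,-0.34635,+0.04531); r₂ = λ·B[:,1] = (+0.27992,+0.82214,+0.49571)
r₃ = r₁×r₂ = (-0.20894,-0.45180,+0.86731); SVD([r₁ r₂ r₃]) → R = UVᵀ:
  R  [+0.93701 +0.27992 -0.20894]
  R  [-0.34635 +0.82214 -0.45180]
  R  [+0.04531 +0.49571 +0.86731]
t = (-0.10159, +0.12886, +0.59573) m
tr R = 2.626458; θ = arccos((tr R − 1)/2) = 0.621117 rad = 35.587°
axis k = ((R−Rᵀ)₃₂, (R−Rᵀ)₁₃, (R−Rᵀ)₂₁) / (2 sinθ) = (+0.814090, -0.218447, -0.538087)
rvec = θ·k = (+0.505646, -0.135681, -0.334215)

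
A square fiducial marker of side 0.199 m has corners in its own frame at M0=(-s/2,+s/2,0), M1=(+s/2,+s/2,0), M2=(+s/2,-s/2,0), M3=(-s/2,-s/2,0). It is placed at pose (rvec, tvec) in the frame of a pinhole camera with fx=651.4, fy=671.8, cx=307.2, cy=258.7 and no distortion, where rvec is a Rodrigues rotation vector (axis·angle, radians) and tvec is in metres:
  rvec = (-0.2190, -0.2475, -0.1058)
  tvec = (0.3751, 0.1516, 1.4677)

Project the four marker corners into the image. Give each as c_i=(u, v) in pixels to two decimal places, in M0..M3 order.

Intrinsics K: fx=651.4, fy=671.8, cx=307.2, cy=258.7
Marker side s = 0.199 m; corners in marker frame (Z=0):
  M0 = (-0.0995, +0.0995, 0)
  M1 = (+0.0995, +0.0995, 0)
  M2 = (+0.0995, -0.0995, 0)
  M3 = (-0.0995, -0.0995, 0)
rvec = (-0.2190, -0.2475, -0.1058), |rvec| = θ = 0.34700 rad = 19.882°
Rodrigues: sinθ=0.34008, 1−cosθ=0.05960; R = I + sinθ·[k]× + (1−cosθ)·[k]×²:
    [+0.96414 +0.13052 -0.23109]
    [-0.07686 +0.97072 +0.22759]
    [+0.25403 -0.20167 +0.94594]
t = (0.3751, 0.1516, 1.4677) m
M0: Pc = R·M0+t = (+0.29216, +0.25583, +1.42236); u = 651.4·(+0.29216)/1.42236 + 307.2 = 440.9989, v = 671.8·(+0.25583)/1.42236 + 258.7 = 379.5341
M1: Pc = R·M1+t = (+0.48402, +0.24054, +1.47291); u = 651.4·(+0.48402)/1.47291 + 307.2 = 521.2589, v = 671.8·(+0.24054)/1.47291 + 258.7 = 368.4108
M2: Pc = R·M2+t = (+0.45804, +0.04737, +1.51304); u = 651.4·(+0.45804)/1.51304 + 307.2 = 504.3990, v = 671.8·(+0.04737)/1.51304 + 258.7 = 279.7308
M3: Pc = R·M3+t = (+0.26618, +0.06266, +1.46249); u = 651.4·(+0.26618)/1.46249 + 307.2 = 425.7586, v = 671.8·(+0.06266)/1.46249 + 258.7 = 287.4836

c0=(441.00, 379.53) c1=(521.26, 368.41) c2=(504.40, 279.73) c3=(425.76, 287.48)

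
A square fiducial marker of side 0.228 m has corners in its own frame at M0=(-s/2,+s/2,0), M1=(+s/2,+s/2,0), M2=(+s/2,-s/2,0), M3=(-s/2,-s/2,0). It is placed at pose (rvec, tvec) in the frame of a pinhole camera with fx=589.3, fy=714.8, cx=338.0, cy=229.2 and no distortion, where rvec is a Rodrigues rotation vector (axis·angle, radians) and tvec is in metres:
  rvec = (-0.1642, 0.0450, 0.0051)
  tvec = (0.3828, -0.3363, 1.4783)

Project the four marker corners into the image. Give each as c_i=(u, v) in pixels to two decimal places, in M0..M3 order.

c0=(445.78, 119.90) c1=(538.83, 119.28) c2=(534.60, 14.24) c3=(443.89, 15.57)

Intrinsics K: fx=589.3, fy=714.8, cx=338.0, cy=229.2
Marker side s = 0.228 m; corners in marker frame (Z=0):
  M0 = (-0.1140, +0.1140, 0)
  M1 = (+0.1140, +0.1140, 0)
  M2 = (+0.1140, -0.1140, 0)
  M3 = (-0.1140, -0.1140, 0)
rvec = (-0.1642, 0.0450, 0.0051), |rvec| = θ = 0.17033 rad = 9.759°
Rodrigues: sinθ=0.16951, 1−cosθ=0.01447; R = I + sinθ·[k]× + (1−cosθ)·[k]×²:
    [+0.99898 -0.00876 +0.04437]
    [+0.00139 +0.98654 +0.16352]
    [-0.04520 -0.16329 +0.98554]
t = (0.3828, -0.3363, 1.4783) m
M0: Pc = R·M0+t = (+0.26792, -0.22399, +1.46484); u = 589.3·(+0.26792)/1.46484 + 338.0 = 445.7826, v = 714.8·(-0.22399)/1.46484 + 229.2 = 119.8976
M1: Pc = R·M1+t = (+0.49568, -0.22368, +1.45453); u = 589.3·(+0.49568)/1.45453 + 338.0 = 538.8254, v = 714.8·(-0.22368)/1.45453 + 229.2 = 119.2789
M2: Pc = R·M2+t = (+0.49768, -0.44861, +1.49176); u = 589.3·(+0.49768)/1.49176 + 338.0 = 534.6024, v = 714.8·(-0.44861)/1.49176 + 229.2 = 14.2434
M3: Pc = R·M3+t = (+0.26992, -0.44892, +1.50207); u = 589.3·(+0.26992)/1.50207 + 338.0 = 443.8947, v = 714.8·(-0.44892)/1.50207 + 229.2 = 15.5674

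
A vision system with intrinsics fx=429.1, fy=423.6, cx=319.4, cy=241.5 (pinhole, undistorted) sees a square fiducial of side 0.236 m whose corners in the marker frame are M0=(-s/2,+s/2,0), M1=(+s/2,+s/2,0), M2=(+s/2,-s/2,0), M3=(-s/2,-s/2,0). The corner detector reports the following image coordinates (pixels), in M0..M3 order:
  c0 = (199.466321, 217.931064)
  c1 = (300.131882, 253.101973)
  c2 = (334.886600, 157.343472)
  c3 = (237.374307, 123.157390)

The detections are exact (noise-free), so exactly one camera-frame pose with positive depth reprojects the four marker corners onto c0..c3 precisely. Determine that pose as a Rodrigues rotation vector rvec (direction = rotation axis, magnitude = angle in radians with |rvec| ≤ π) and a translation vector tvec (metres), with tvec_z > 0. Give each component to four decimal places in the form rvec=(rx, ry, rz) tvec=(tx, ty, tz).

Intrinsics K: fx=429.1, fy=423.6, cx=319.4, cy=241.5
Marker side s = 0.236 m; corners in marker frame (Z=0):
  M0 = (-0.1180, +0.1180, 0)
  M1 = (+0.1180, +0.1180, 0)
  M2 = (+0.1180, -0.1180, 0)
  M3 = (-0.1180, -0.1180, 0)
Detected image corners:
  c0 = (199.466321, 217.931064) px
  c1 = (300.131882, 253.101973) px
  c2 = (334.886600, 157.343472) px
  c3 = (237.374307, 123.157390) px
Planar DLT: solve 8×8 A·h = b for H (H[2,2]=1):
  H  [+421.01189 -189.61775 +268.27739]
  H  [+147.78539 +378.65747 +187.14471]
  H  [+0.00466 -0.13313 +1.00000]
B = K⁻¹H; ‖b₁‖=1.037187, ‖b₂‖=1.037187; λ = 2/(‖b₁‖+‖b₂‖) = 0.964147, sign → tz>0 ⇒ λ=+0.964147
r₁ = λ·B[:,0] = (+0.94263,+0.33381,+0.00449); r₂ = λ·B[:,1] = (-0.33051,+0.93503,-0.12836)
r₃ = r₁×r₂ = (-0.04705,+0.11951,+0.99172); SVD([r₁ r₂ r₃]) → R = UVᵀ:
  R  [+0.94263 -0.33051 -0.04705]
  R  [+0.33381 +0.93503 +0.11951]
  R  [+0.00449 -0.12836 +0.99172]
t = (-0.11487, -0.12372, +0.96415) m
tr R = 2.869381; θ = arccos((tr R − 1)/2) = 0.363409 rad = 20.822°
axis k = ((R−Rᵀ)₃₂, (R−Rᵀ)₁₃, (R−Rᵀ)₂₁) / (2 sinθ) = (-0.348660, -0.072497, +0.934441)
rvec = θ·k = (-0.126706, -0.026346, +0.339585)

rvec=(-0.1267, -0.0263, 0.3396) tvec=(-0.1149, -0.1237, 0.9641)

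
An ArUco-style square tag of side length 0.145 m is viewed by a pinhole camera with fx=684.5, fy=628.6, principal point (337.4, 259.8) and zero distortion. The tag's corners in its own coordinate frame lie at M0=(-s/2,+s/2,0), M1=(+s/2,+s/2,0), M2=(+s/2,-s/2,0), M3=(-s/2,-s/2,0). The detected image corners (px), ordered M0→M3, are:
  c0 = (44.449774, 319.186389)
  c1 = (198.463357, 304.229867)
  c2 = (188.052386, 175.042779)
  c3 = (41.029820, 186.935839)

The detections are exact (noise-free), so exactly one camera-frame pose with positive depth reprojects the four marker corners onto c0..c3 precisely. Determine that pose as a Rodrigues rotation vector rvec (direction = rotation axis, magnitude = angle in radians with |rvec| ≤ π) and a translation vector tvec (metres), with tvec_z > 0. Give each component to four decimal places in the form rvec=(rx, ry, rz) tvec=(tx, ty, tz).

rvec=(-0.2259, -0.0746, -0.1102) tvec=(-0.2148, -0.0161, 0.6722)

Intrinsics K: fx=684.5, fy=628.6, cx=337.4, cy=259.8
Marker side s = 0.145 m; corners in marker frame (Z=0):
  M0 = (-0.0725, +0.0725, 0)
  M1 = (+0.0725, +0.0725, 0)
  M2 = (+0.0725, -0.0725, 0)
  M3 = (-0.0725, -0.0725, 0)
Detected image corners:
  c0 = (44.449774, 319.186389) px
  c1 = (198.463357, 304.229867) px
  c2 = (188.052386, 175.042779) px
  c3 = (41.029820, 186.935839) px
Planar DLT: solve 8×8 A·h = b for H (H[2,2]=1):
  H  [+1052.60391 +9.42481 +118.61613]
  H  [-60.77203 +821.05048 +244.74062]
  H  [+0.12812 -0.32621 +1.00000]
B = K⁻¹H; ‖b₁‖=1.487716, ‖b₂‖=1.487716; λ = 2/(‖b₁‖+‖b₂‖) = 0.672171, sign → tz>0 ⇒ λ=+0.672171
r₁ = λ·B[:,0] = (+0.99119,-0.10058,+0.08612); r₂ = λ·B[:,1] = (+0.11733,+0.96858,-0.21927)
r₃ = r₁×r₂ = (-0.06136,+0.22744,+0.97186); SVD([r₁ r₂ r₃]) → R = UVᵀ:
  R  [+0.99119 +0.11733 -0.06136]
  R  [-0.10058 +0.96858 +0.22744]
  R  [+0.08612 -0.21927 +0.97186]
t = (-0.21484, -0.01610, +0.67217) m
tr R = 2.931636; θ = arccos((tr R − 1)/2) = 0.262217 rad = 15.024°
axis k = ((R−Rᵀ)₃₂, (R−Rᵀ)₁₃, (R−Rᵀ)₂₁) / (2 sinθ) = (-0.861631, -0.284471, -0.420321)
rvec = θ·k = (-0.225934, -0.074593, -0.110215)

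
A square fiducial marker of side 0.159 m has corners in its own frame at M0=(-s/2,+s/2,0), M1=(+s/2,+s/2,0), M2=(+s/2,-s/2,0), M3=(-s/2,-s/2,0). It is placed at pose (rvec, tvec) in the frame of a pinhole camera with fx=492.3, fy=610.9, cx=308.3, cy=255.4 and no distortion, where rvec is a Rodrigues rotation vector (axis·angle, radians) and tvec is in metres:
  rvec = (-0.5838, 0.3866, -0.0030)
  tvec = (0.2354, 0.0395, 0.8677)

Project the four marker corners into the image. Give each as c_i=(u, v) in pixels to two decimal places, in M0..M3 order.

Intrinsics K: fx=492.3, fy=610.9, cx=308.3, cy=255.4
Marker side s = 0.159 m; corners in marker frame (Z=0):
  M0 = (-0.0795, +0.0795, 0)
  M1 = (+0.0795, +0.0795, 0)
  M2 = (+0.0795, -0.0795, 0)
  M3 = (-0.0795, -0.0795, 0)
rvec = (-0.5838, 0.3866, -0.0030), |rvec| = θ = 0.70021 rad = 40.119°
Rodrigues: sinθ=0.64438, 1−cosθ=0.23529; R = I + sinθ·[k]× + (1−cosθ)·[k]×²:
    [+0.92827 -0.10555 +0.35661]
    [-0.11107 +0.83643 +0.53669]
    [-0.35493 -0.53781 +0.76471]
t = (0.2354, 0.0395, 0.8677) m
M0: Pc = R·M0+t = (+0.15321, +0.11483, +0.85316); u = 492.3·(+0.15321)/0.85316 + 308.3 = 396.7075, v = 610.9·(+0.11483)/0.85316 + 255.4 = 337.6209
M1: Pc = R·M1+t = (+0.30081, +0.09717, +0.79673); u = 492.3·(+0.30081)/0.79673 + 308.3 = 494.1690, v = 610.9·(+0.09717)/0.79673 + 255.4 = 329.9033
M2: Pc = R·M2+t = (+0.31759, -0.03583, +0.88224); u = 492.3·(+0.31759)/0.88224 + 308.3 = 485.5185, v = 610.9·(-0.03583)/0.88224 + 255.4 = 230.5919
M3: Pc = R·M3+t = (+0.16999, -0.01817, +0.93867); u = 492.3·(+0.16999)/0.93867 + 308.3 = 397.4557, v = 610.9·(-0.01817)/0.93867 + 255.4 = 243.5772

c0=(396.71, 337.62) c1=(494.17, 329.90) c2=(485.52, 230.59) c3=(397.46, 243.58)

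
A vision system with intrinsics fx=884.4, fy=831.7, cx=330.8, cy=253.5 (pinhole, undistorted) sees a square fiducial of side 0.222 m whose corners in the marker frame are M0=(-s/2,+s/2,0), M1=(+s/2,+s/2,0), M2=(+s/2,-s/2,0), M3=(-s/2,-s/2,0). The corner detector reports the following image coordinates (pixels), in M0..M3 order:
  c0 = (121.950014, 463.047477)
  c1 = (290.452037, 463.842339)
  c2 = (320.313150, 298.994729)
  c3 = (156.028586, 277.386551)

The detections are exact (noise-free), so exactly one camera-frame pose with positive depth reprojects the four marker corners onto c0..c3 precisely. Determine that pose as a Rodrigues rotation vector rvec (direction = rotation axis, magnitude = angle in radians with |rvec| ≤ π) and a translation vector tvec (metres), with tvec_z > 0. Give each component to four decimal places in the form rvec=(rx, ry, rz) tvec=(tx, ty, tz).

rvec=(0.0387, -0.5931, 0.1672) tvec=(-0.1224, 0.1538, 1.0440)

Intrinsics K: fx=884.4, fy=831.7, cx=330.8, cy=253.5
Marker side s = 0.222 m; corners in marker frame (Z=0):
  M0 = (-0.1110, +0.1110, 0)
  M1 = (+0.1110, +0.1110, 0)
  M2 = (+0.1110, -0.1110, 0)
  M3 = (-0.1110, -0.1110, 0)
Detected image corners:
  c0 = (121.950014, 463.047477) px
  c1 = (290.452037, 463.842339) px
  c2 = (320.313150, 298.994729) px
  c3 = (156.028586, 277.386551) px
Planar DLT: solve 8×8 A·h = b for H (H[2,2]=1):
  H  [+868.52741 -145.94326 +227.15280]
  H  [+251.83282 +782.41810 +376.04136]
  H  [+0.53568 -0.01125 +1.00000]
B = K⁻¹H; ‖b₁‖=0.957838, ‖b₂‖=0.957838; λ = 2/(‖b₁‖+‖b₂‖) = 1.044018, sign → tz>0 ⇒ λ=+1.044018
r₁ = λ·B[:,0] = (+0.81610,+0.14566,+0.55926); r₂ = λ·B[:,1] = (-0.16789,+0.98574,-0.01175)
r₃ = r₁×r₂ = (-0.55299,-0.08431,+0.82891); SVD([r₁ r₂ r₃]) → R = UVᵀ:
  R  [+0.81610 -0.16789 -0.55299]
  R  [+0.14566 +0.98574 -0.08431]
  R  [+0.55926 -0.01175 +0.82891]
t = (-0.12235, +0.15382, +1.04402) m
tr R = 2.630744; θ = arccos((tr R − 1)/2) = 0.617425 rad = 35.376°
axis k = ((R−Rᵀ)₃₂, (R−Rᵀ)₁₃, (R−Rᵀ)₂₁) / (2 sinθ) = (+0.062668, -0.960594, +0.270799)
rvec = θ·k = (+0.038693, -0.593094, +0.167198)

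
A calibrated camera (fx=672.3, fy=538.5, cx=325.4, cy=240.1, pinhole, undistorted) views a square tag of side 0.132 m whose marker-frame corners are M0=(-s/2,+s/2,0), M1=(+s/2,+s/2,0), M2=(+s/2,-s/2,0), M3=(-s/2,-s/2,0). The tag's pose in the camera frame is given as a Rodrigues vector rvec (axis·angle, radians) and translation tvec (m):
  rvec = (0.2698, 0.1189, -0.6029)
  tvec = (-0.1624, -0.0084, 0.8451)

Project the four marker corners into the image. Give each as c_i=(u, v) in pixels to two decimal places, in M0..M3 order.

c0=(187.73, 289.26) c1=(269.42, 245.11) c2=(205.23, 176.68) c3=(122.68, 224.34)

Intrinsics K: fx=672.3, fy=538.5, cx=325.4, cy=240.1
Marker side s = 0.132 m; corners in marker frame (Z=0):
  M0 = (-0.0660, +0.0660, 0)
  M1 = (+0.0660, +0.0660, 0)
  M2 = (+0.0660, -0.0660, 0)
  M3 = (-0.0660, -0.0660, 0)
rvec = (0.2698, 0.1189, -0.6029), |rvec| = θ = 0.67113 rad = 38.453°
Rodrigues: sinθ=0.62187, 1−cosθ=0.21688; R = I + sinθ·[k]× + (1−cosθ)·[k]×²:
    [+0.81817 +0.57410 +0.03185]
    [-0.54320 +0.78993 -0.28451]
    [-0.18850 +0.21548 +0.95814]
t = (-0.1624, -0.0084, 0.8451) m
M0: Pc = R·M0+t = (-0.17851, +0.07959, +0.87176); u = 672.3·(-0.17851)/0.87176 + 325.4 = 187.7347, v = 538.5·(+0.07959)/0.87176 + 240.1 = 289.2617
M1: Pc = R·M1+t = (-0.07051, +0.00788, +0.84688); u = 672.3·(-0.07051)/0.84688 + 325.4 = 269.4249, v = 538.5·(+0.00788)/0.84688 + 240.1 = 245.1130
M2: Pc = R·M2+t = (-0.14629, -0.09639, +0.81844); u = 672.3·(-0.14629)/0.81844 + 325.4 = 205.2301, v = 538.5·(-0.09639)/0.81844 + 240.1 = 176.6815
M3: Pc = R·M3+t = (-0.25429, -0.02468, +0.84332); u = 672.3·(-0.25429)/0.84332 + 325.4 = 122.6786, v = 538.5·(-0.02468)/0.84332 + 240.1 = 224.3382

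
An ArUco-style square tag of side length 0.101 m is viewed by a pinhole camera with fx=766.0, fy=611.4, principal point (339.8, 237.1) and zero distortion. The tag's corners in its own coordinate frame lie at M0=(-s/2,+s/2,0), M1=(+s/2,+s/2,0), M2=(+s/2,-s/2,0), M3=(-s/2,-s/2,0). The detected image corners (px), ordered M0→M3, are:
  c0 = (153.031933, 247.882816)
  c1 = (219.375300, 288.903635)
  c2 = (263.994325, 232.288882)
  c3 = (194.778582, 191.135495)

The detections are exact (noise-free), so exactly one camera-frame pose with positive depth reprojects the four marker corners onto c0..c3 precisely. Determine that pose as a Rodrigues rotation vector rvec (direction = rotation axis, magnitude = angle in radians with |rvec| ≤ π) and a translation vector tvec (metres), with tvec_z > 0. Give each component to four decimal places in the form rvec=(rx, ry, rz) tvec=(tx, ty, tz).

Intrinsics K: fx=766.0, fy=611.4, cx=339.8, cy=237.1
Marker side s = 0.101 m; corners in marker frame (Z=0):
  M0 = (-0.0505, +0.0505, 0)
  M1 = (+0.0505, +0.0505, 0)
  M2 = (+0.0505, -0.0505, 0)
  M3 = (-0.0505, -0.0505, 0)
Detected image corners:
  c0 = (153.031933, 247.882816) px
  c1 = (219.375300, 288.903635) px
  c2 = (263.994325, 232.288882) px
  c3 = (194.778582, 191.135495) px
Planar DLT: solve 8×8 A·h = b for H (H[2,2]=1):
  H  [+630.92879 -365.67456 +207.14209]
  H  [+360.65000 +632.52943 +240.27853]
  H  [-0.19222 +0.29712 +1.00000]
B = K⁻¹H; ‖b₁‖=1.142176, ‖b₂‖=1.142176; λ = 2/(‖b₁‖+‖b₂‖) = 0.875522, sign → tz>0 ⇒ λ=+0.875522
r₁ = λ·B[:,0] = (+0.79579,+0.58171,-0.16829); r₂ = λ·B[:,1] = (-0.53336,+0.80490,+0.26014)
r₃ = r₁×r₂ = (+0.28678,-0.11725,+0.95079); SVD([r₁ r₂ r₃]) → R = UVᵀ:
  R  [+0.79579 -0.53336 +0.28678]
  R  [+0.58171 +0.80490 -0.11725]
  R  [-0.16829 +0.26014 +0.95079]
t = (-0.15163, +0.00455, +0.87552) m
tr R = 2.551485; θ = arccos((tr R − 1)/2) = 0.682906 rad = 39.128°
axis k = ((R−Rᵀ)₃₂, (R−Rᵀ)₁₃, (R−Rᵀ)₂₁) / (2 sinθ) = (+0.299018, +0.360572, +0.883503)
rvec = θ·k = (+0.204201, +0.246236, +0.603349)

rvec=(0.2042, 0.2462, 0.6033) tvec=(-0.1516, 0.0046, 0.8755)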